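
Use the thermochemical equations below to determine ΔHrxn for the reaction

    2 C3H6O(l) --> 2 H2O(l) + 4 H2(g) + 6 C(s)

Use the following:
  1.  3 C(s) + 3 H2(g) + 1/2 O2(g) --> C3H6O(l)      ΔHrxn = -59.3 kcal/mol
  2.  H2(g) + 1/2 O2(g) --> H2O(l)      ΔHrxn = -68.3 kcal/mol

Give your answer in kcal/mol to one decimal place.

eq. 1 reversed and × 2 (reverse to put C3H6O(l) on the reactant side; scale by 2 for the 2 C3H6O(l)): (-2)·(-59.3) = +118.6 kcal/mol
eq. 2 × 2 (scale by 2 for the 2 H2O(l)): (2)·(-68.3) = -136.6 kcal/mol
ΔHrxn = (+118.6) + (-136.6) = -18.0 kcal/mol

ΔHrxn = -18.0 kcal/mol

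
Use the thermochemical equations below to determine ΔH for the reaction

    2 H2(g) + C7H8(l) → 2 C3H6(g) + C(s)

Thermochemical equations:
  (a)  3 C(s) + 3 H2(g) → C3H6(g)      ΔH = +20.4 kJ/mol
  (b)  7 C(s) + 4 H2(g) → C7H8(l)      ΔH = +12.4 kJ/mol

ΔH = 28.4 kJ/mol

(a) × 2: (2)·(+20.4) = +40.8 kJ/mol
(b) reversed: -12.4 kJ/mol
Since enthalpy is a state function, ΔH = (2)·(+20.4) + (-1)·(+12.4) = 28.4 kJ/mol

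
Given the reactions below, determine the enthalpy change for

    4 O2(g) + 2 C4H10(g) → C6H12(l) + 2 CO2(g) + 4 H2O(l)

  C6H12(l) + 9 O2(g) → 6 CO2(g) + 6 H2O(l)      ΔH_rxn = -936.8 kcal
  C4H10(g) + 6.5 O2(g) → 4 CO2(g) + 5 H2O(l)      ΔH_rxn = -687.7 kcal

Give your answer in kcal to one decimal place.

ΔH_rxn = -438.6 kcal

equation 1 reversed: +936.8 kcal
equation 2 × 2: (2)·(-687.7) = -1375.4 kcal
ΔH_rxn = (+936.8) + (-1375.4) = -438.6 kcal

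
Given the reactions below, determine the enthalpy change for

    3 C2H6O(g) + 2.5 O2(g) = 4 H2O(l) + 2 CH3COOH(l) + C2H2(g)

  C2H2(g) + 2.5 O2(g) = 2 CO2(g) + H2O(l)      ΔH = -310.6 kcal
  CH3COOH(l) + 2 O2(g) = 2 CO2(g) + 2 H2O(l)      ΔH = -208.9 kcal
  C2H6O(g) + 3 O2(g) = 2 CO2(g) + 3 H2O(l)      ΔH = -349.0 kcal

ΔH = -318.6 kcal

equation 1 reversed: +310.6 kcal
equation 2 reversed and × 2: (-2)·(-208.9) = +417.8 kcal
equation 3 × 3: (3)·(-349.0) = -1047.0 kcal
Since enthalpy is a state function, ΔH = (+310.6) + (+417.8) + (-1047.0) = -318.6 kcal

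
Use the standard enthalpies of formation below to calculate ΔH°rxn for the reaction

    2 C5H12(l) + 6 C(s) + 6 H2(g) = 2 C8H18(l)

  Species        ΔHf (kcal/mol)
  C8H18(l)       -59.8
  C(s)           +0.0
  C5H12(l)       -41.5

Products: 2·(-59.8) = -119.6
Reactants: 2·(-41.5) + 6·(+0.0) + 6·(+0.0) = -83.0
ΔH°rxn = (-119.6) − (-83.0) = -36.6 kcal/mol

ΔH°rxn = -36.6 kcal/mol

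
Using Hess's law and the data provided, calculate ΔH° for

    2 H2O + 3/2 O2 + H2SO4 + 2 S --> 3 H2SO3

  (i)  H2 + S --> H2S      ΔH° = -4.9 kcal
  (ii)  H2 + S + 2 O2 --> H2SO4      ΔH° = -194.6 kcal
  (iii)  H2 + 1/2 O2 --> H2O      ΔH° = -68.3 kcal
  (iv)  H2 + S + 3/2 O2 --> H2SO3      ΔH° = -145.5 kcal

ΔH° = -105.3 kcal

(i): not needed (H2S appears nowhere else).
(ii) reversed (reverse to put H2SO4 on the reactant side): +194.6 kcal
(iii) reversed and × 2 (H2O must end up as a reactant; scale by 2 for the 2 H2O): (-2)·(-68.3) = +136.6 kcal
(iv) × 3 (scale by 3 for the 3 H2SO3): (3)·(-145.5) = -436.5 kcal
ΔH° = (+194.6) + (+136.6) + (-436.5) = -105.3 kcal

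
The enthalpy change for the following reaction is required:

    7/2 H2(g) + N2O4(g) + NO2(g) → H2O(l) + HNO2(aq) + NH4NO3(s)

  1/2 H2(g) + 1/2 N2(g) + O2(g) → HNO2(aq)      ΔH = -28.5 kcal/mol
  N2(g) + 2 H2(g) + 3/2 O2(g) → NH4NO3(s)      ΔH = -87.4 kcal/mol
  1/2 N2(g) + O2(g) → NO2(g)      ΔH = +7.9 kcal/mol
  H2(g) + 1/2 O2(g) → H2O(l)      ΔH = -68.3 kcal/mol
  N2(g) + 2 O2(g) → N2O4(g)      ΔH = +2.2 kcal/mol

equation 1 as written (HNO2(aq) already on the product side): -28.5 kcal/mol
equation 2 as written (NH4NO3(s) already on the product side): -87.4 kcal/mol
equation 3 reversed (reverse to put NO2(g) on the reactant side): -7.9 kcal/mol
equation 4 as written (H2O(l) already on the product side): -68.3 kcal/mol
equation 5 reversed (reverse to put N2O4(g) on the reactant side): -2.2 kcal/mol
By Hess's law, ΔH = (-28.5) + (-87.4) + (-7.9) + (-68.3) + (-2.2) = -194.3 kcal/mol

ΔH = -194.3 kcal/mol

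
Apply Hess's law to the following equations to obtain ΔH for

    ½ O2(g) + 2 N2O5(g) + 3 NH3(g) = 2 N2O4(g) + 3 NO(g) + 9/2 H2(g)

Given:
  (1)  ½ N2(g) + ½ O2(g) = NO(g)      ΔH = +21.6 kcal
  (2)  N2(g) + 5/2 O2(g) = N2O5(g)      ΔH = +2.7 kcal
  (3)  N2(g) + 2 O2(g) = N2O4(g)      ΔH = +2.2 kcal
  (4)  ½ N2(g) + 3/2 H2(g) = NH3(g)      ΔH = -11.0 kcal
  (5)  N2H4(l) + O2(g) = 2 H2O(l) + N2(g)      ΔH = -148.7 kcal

ΔH = 96.8 kcal

(1) × 3: (3)·(+21.6) = +64.8 kcal
(2) reversed and × 2: (-2)·(+2.7) = -5.4 kcal
(3) × 2: (2)·(+2.2) = +4.4 kcal
(4) reversed and × 3: (-3)·(-11.0) = +33.0 kcal
(5): not needed.
Since enthalpy is a state function, ΔH = (+64.8) + (-5.4) + (+4.4) + (+33.0) = 96.8 kcal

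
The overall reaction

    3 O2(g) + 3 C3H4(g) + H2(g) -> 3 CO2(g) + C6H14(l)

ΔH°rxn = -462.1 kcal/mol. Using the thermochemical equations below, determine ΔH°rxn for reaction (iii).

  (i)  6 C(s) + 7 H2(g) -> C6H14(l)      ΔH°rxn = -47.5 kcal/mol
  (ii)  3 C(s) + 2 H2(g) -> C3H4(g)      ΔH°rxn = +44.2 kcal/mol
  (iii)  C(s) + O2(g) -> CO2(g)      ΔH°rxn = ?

(i) as written: -47.5 kcal/mol
(ii) reversed and × 3: (-3)·(+44.2) = -132.6 kcal/mol
(iii) × 3: contributes 3·x
-462.1 = (-47.5) + (-132.6) + 3·x
x = (-462.1 − (-180.1)) / (3) = -94.0 kcal/mol

ΔH°rxn = -94.0 kcal/mol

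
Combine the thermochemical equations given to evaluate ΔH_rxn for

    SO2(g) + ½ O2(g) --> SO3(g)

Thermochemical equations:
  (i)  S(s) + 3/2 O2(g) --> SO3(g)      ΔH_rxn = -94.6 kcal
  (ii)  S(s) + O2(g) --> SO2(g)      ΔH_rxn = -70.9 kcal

ΔH_rxn = -23.7 kcal

(i) as written: -94.6 kcal
(ii) reversed: +70.9 kcal
ΔH_rxn = (-94.6) + (+70.9) = -23.7 kcal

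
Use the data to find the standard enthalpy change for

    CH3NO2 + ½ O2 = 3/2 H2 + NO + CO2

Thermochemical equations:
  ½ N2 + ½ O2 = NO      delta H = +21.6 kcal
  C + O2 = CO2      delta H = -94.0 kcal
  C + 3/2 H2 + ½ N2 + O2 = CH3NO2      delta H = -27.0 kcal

delta H = -45.4 kcal

equation 1 as written: +21.6 kcal
equation 2 as written: -94.0 kcal
equation 3 reversed: +27.0 kcal
Summing the manipulated equations, delta H = (+21.6) + (-94.0) + (+27.0) = -45.4 kcal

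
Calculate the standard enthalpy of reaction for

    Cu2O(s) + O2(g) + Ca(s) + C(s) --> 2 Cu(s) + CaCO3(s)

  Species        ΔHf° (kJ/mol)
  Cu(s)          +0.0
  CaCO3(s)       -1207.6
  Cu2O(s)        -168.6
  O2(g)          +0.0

ΔH°rxn = Σ nΔHf°(products) − Σ nΔHf°(reactants).
Products: 2·(+0.0) + 1·(-1207.6) = -1207.6
Reactants: 1·(-168.6) + 1·(+0.0) + 1·(+0.0) + 1·(+0.0) = -168.6
ΔH°rxn = (-1207.6) − (-168.6) = -1039.0 kJ/mol

ΔH°rxn = -1039.0 kJ/mol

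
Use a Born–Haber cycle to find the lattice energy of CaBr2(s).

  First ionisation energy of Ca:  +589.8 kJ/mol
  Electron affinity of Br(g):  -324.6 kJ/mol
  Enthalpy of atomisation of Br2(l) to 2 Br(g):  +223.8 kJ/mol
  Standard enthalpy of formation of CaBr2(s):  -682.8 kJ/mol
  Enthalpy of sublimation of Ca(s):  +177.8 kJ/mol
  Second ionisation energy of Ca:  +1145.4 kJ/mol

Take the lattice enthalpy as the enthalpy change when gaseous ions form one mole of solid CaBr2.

U = -2170.4 kJ/mol

ΔHf° = 1·ΔHsub + 1·(ΣIE) + 1·D(Br2) + 2·EA + U
-682.8 = 1·(+177.8) + 1·(+1735.2) + 1·(+223.8) + 2·(-324.6) + U
U = -682.8 − (+1487.6) = -2170.4 kJ/mol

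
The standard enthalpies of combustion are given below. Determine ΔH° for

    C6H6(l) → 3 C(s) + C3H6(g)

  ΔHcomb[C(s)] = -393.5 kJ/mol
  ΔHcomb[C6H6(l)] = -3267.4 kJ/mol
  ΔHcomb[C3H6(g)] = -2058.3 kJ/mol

With combustion enthalpies, reactants minus products:
= [1·(-3267.4)] − [3·(-393.5) + 1·(-2058.3)]
= -28.6 kJ/mol

ΔH° = -28.6 kJ/mol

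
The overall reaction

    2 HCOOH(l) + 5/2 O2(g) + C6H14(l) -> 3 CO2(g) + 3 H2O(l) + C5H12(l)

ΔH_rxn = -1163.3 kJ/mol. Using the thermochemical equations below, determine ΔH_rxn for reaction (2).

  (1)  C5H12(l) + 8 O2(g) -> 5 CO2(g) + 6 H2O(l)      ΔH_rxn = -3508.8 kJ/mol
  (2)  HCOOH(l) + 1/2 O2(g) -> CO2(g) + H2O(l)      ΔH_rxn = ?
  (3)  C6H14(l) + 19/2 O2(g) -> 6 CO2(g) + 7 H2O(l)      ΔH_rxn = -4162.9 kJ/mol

(1) reversed (reverse to put C5H12(l) on the product side): +3508.8 kJ/mol
(2) × 2 (scale by 2 for the 2 HCOOH(l)): contributes 2·x
(3) as written (C6H14(l) already on the reactant side): -4162.9 kJ/mol
-1163.3 = (+3508.8) + (-4162.9) + 2·x
x = (-1163.3 − (-654.1)) / (2) = -254.6 kJ/mol

ΔH_rxn = -254.6 kJ/mol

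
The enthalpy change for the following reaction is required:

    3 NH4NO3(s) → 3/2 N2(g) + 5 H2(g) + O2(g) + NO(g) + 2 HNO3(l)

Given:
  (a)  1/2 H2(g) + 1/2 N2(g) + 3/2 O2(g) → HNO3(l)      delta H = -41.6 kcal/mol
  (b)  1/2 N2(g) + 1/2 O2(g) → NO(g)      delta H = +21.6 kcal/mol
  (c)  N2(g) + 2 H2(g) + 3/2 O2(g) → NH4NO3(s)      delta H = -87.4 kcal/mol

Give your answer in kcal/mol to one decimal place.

delta H = 200.6 kcal/mol

(a) × 2: (2)·(-41.6) = -83.2 kcal/mol
(b) as written: +21.6 kcal/mol
(c) reversed and × 3: (-3)·(-87.4) = +262.2 kcal/mol
delta H = (2)·(-41.6) + (1)·(+21.6) + (-3)·(-87.4) = 200.6 kcal/mol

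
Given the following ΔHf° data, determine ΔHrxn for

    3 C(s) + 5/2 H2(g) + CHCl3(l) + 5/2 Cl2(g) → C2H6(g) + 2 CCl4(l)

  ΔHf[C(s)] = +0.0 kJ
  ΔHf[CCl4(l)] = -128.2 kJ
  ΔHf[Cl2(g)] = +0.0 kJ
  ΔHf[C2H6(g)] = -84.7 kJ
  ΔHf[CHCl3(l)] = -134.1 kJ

ΔHrxn = -207.0 kJ

Products: 1·(-84.7) + 2·(-128.2) = -341.1
Reactants: 3·(+0.0) + 5/2·(+0.0) + 1·(-134.1) + 5/2·(+0.0) = -134.1
ΔHrxn = (-341.1) − (-134.1) = -207.0 kJ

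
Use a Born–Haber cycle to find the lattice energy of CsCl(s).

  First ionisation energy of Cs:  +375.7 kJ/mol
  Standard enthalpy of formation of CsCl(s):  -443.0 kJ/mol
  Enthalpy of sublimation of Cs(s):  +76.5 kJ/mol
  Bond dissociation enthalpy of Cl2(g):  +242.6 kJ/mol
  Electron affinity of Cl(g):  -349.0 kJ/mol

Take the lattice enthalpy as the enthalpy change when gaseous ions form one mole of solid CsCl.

U = -667.5 kJ/mol

ΔHf° = 1·ΔHsub + 1·(ΣIE) + 1/2·D(Cl2) + 1·EA + U
-443.0 = 1·(+76.5) + 1·(+375.7) + 1/2·(+242.6) + 1·(-349.0) + U
U = -443.0 − (+224.5) = -667.5 kJ/mol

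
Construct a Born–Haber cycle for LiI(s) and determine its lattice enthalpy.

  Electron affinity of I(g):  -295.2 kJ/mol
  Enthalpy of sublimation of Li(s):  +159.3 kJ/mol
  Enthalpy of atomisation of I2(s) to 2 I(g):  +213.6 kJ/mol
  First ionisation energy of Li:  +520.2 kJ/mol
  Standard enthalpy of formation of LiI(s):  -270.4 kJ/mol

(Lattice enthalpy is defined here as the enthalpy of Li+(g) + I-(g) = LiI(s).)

U = -761.5 kJ/mol

ΔHf° = 1·ΔHsub + 1·(ΣIE) + 1/2·D(I2) + 1·EA + U
-270.4 = 1·(+159.3) + 1·(+520.2) + 1/2·(+213.6) + 1·(-295.2) + U
U = -270.4 − (+491.1) = -761.5 kJ/mol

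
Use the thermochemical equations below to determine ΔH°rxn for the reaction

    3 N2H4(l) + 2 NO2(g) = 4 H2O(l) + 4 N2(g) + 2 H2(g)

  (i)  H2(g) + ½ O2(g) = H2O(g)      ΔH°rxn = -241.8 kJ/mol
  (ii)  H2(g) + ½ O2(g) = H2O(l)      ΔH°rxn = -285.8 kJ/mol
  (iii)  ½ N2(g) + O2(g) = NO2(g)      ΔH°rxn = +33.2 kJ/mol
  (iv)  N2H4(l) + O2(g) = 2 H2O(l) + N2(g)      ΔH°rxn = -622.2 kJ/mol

ΔH°rxn = -1361.4 kJ/mol

(i): not needed (H2O(g) appears nowhere else).
(ii) reversed and × 2: (-2)·(-285.8) = +571.6 kJ/mol
(iii) reversed and × 2 (NO2(g) must end up as a reactant; ×2 to match 2 NO2(g) in the target): (-2)·(+33.2) = -66.4 kJ/mol
(iv) × 3 (×3 to match 3 N2H4(l) in the target): (3)·(-622.2) = -1866.6 kJ/mol
Combining the equations, ΔH°rxn = (-2)·(-285.8) + (-2)·(+33.2) + (3)·(-622.2) = -1361.4 kJ/mol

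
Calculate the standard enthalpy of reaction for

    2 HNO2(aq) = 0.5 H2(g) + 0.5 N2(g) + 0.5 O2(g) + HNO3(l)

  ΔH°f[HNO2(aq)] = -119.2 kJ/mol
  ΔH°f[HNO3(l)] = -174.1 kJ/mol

Products: 1/2·(+0.0) + 1/2·(+0.0) + 1/2·(+0.0) + 1·(-174.1) = -174.1
Reactants: 2·(-119.2) = -238.4
ΔHrxn = (-174.1) − (-238.4) = 64.3 kJ/mol

ΔHrxn = 64.3 kJ/mol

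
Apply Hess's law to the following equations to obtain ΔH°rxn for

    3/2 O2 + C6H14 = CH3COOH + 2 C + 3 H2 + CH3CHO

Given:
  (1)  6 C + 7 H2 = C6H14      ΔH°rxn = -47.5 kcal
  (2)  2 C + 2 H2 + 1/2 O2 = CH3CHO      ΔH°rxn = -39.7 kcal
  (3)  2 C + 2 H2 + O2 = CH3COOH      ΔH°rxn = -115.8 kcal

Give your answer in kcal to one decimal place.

ΔH°rxn = -108.0 kcal

(1) reversed: +47.5 kcal
(2) as written: -39.7 kcal
(3) as written: -115.8 kcal
ΔH°rxn = (+47.5) + (-39.7) + (-115.8) = -108.0 kcal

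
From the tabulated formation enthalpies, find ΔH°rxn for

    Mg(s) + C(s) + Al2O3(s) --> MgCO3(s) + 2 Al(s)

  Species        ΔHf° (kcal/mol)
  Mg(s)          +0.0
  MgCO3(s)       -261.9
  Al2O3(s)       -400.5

ΔH°rxn = 138.6 kcal/mol

Products: 1·(-261.9) + 2·(+0.0) = -261.9
Reactants: 1·(+0.0) + 1·(+0.0) + 1·(-400.5) = -400.5
ΔH°rxn = (-261.9) − (-400.5) = 138.6 kcal/mol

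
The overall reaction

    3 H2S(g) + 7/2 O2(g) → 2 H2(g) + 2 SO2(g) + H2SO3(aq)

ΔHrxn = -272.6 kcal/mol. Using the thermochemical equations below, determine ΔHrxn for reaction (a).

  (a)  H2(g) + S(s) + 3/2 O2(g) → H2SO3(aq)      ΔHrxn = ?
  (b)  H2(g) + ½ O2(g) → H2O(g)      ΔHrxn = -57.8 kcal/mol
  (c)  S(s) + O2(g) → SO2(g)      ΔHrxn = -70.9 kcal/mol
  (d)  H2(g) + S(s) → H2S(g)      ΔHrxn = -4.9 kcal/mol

ΔHrxn = -145.5 kcal/mol

(a) as written (H2SO3(aq) already on the product side): contributes x
(b): not needed (H2O(g) appears nowhere else).
(c) × 2 (scale by 2 for the 2 SO2(g)): (2)·(-70.9) = -141.8 kcal/mol
(d) reversed and × 3 (reverse to put H2S(g) on the reactant side; ×3 to match 3 H2S(g) in the target): (-3)·(-4.9) = +14.7 kcal/mol
-272.6 = (-141.8) + (+14.7) + x
x = (-272.6 − (-127.1)) / (1) = -145.5 kcal/mol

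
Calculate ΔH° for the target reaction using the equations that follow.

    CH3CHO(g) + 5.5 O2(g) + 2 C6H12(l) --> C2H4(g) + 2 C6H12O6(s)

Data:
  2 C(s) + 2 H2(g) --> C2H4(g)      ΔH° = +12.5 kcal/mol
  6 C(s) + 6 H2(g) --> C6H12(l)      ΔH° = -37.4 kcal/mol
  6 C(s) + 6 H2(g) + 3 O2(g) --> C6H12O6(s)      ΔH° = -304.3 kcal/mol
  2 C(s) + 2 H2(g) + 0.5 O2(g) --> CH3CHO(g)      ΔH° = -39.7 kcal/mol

ΔH° = -481.6 kcal/mol

equation 1 as written: +12.5 kcal/mol
equation 2 reversed and × 2: (-2)·(-37.4) = +74.8 kcal/mol
equation 3 × 2: (2)·(-304.3) = -608.6 kcal/mol
equation 4 reversed: +39.7 kcal/mol
ΔH° = (1)·(+12.5) + (-2)·(-37.4) + (2)·(-304.3) + (-1)·(-39.7) = -481.6 kcal/mol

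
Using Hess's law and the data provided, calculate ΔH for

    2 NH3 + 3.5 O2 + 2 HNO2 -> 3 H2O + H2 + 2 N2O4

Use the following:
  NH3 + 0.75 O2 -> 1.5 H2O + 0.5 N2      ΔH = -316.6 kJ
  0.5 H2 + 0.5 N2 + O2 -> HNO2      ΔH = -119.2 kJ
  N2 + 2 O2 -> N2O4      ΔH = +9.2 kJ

equation 1 × 2 (scale by 2 for the 2 NH3): (2)·(-316.6) = -633.2 kJ
equation 2 reversed and × 2 (HNO2 must end up as a reactant; ×2 to match 2 HNO2 in the target): (-2)·(-119.2) = +238.4 kJ
equation 3 × 2 (×2 to match 2 N2O4 in the target): (2)·(+9.2) = +18.4 kJ
ΔH = (-633.2) + (+238.4) + (+18.4) = -376.4 kJ

ΔH = -376.4 kJ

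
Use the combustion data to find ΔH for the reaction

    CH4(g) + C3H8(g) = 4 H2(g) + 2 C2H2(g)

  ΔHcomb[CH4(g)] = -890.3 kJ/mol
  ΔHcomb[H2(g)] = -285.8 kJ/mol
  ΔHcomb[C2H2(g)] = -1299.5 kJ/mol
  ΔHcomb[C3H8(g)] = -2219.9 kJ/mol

Using ΔH = Σ nΔHc°(reactants) − Σ nΔHc°(products):
= [1·(-890.3) + 1·(-2219.9)] − [4·(-285.8) + 2·(-1299.5)]
= 632.0 kJ/mol

ΔH = 632.0 kJ/mol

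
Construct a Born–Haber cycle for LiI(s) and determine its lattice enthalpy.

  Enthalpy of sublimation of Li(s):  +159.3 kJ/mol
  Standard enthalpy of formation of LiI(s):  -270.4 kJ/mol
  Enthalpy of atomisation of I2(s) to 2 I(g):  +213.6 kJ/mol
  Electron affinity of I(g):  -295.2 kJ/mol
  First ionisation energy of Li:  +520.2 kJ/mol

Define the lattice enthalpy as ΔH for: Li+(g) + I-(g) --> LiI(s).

ΔHf° = 1·ΔHsub + 1·(ΣIE) + 1/2·D(I2) + 1·EA + U
-270.4 = 1·(+159.3) + 1·(+520.2) + 1/2·(+213.6) + 1·(-295.2) + U
U = -270.4 − (+491.1) = -761.5 kJ/mol

U = -761.5 kJ/mol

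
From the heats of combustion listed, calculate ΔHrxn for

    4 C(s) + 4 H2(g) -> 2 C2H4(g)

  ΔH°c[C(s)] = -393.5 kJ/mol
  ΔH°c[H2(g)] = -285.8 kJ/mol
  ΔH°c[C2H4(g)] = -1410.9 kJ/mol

With combustion enthalpies, reactants minus products:
= [4·(-393.5) + 4·(-285.8)] − [2·(-1410.9)]
= 104.6 kJ/mol

ΔHrxn = 104.6 kJ/mol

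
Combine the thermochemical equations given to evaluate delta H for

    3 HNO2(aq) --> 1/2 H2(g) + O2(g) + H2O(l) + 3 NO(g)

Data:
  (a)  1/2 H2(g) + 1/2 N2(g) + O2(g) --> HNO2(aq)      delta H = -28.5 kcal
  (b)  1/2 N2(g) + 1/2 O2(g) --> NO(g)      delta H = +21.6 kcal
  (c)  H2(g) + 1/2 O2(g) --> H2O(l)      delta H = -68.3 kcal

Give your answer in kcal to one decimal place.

delta H = 82.0 kcal

(a) reversed and × 3 (HNO2(aq) must end up as a reactant; scale by 3 for the 3 HNO2(aq)): (-3)·(-28.5) = +85.5 kcal
(b) × 3 (×3 to match 3 NO(g) in the target): (3)·(+21.6) = +64.8 kcal
(c) as written (H2O(l) already on the product side): -68.3 kcal
delta H = (-3)·(-28.5) + (3)·(+21.6) + (1)·(-68.3) = 82.0 kcal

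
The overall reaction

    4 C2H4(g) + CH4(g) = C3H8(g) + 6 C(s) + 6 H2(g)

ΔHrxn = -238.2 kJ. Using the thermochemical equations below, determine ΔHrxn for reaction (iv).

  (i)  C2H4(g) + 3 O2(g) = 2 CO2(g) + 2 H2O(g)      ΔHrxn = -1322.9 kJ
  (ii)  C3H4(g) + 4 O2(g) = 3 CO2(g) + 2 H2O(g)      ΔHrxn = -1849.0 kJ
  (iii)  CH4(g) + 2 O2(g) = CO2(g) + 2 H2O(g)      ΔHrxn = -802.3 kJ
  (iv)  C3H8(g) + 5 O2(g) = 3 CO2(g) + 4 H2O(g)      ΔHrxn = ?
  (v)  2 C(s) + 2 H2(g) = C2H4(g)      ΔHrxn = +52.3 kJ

ΔHrxn = -2043.9 kJ

(i) as written: -1322.9 kJ
(ii): not needed.
(iii) as written: -802.3 kJ
(iv) reversed: contributes −x
(v) reversed and × 3: (-3)·(+52.3) = -156.9 kJ
-238.2 = (-1322.9) + (-802.3) + (-156.9) − x
x = (-238.2 − (-2282.1)) / (-1) = -2043.9 kJ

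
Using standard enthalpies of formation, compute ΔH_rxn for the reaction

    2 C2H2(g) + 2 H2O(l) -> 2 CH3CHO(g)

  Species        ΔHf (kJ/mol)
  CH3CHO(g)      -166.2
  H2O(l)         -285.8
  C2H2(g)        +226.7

ΔH°rxn = Σ nΔHf°(products) − Σ nΔHf°(reactants).
Products: 2·(-166.2) = -332.4
Reactants: 2·(+226.7) + 2·(-285.8) = -118.2
ΔH_rxn = (-332.4) − (-118.2) = -214.2 kJ/mol

ΔH_rxn = -214.2 kJ/mol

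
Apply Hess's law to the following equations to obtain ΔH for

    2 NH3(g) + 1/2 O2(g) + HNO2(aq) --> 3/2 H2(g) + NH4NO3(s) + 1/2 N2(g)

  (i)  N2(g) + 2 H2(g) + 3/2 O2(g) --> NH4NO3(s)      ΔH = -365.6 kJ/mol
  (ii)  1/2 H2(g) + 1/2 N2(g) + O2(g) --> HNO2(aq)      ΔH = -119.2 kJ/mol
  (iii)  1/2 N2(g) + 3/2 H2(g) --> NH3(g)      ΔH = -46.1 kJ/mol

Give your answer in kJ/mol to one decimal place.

ΔH = -154.2 kJ/mol

(i) as written (NH4NO3(s) already on the product side): -365.6 kJ/mol
(ii) reversed (HNO2(aq) must end up as a reactant): +119.2 kJ/mol
(iii) reversed and × 2 (NH3(g) must end up as a reactant; ×2 to match 2 NH3(g) in the target): (-2)·(-46.1) = +92.2 kJ/mol
ΔH = (1)·(-365.6) + (-1)·(-119.2) + (-2)·(-46.1) = -154.2 kJ/mol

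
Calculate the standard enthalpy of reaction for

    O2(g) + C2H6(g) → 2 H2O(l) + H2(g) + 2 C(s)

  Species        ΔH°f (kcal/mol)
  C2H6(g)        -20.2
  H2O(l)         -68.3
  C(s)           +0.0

Products: 2·(-68.3) + 1·(+0.0) + 2·(+0.0) = -136.6
Reactants: 1·(+0.0) + 1·(-20.2) = -20.2
ΔH° = (-136.6) − (-20.2) = -116.4 kcal/mol

ΔH° = -116.4 kcal/mol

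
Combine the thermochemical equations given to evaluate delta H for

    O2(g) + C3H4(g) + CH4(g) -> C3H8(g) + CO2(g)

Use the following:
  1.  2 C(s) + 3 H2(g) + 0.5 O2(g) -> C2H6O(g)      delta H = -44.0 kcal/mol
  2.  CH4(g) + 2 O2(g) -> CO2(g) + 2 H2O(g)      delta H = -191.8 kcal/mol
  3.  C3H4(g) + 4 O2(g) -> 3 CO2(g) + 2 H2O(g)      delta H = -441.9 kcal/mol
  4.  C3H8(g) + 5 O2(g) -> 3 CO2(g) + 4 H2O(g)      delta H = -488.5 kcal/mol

eq. 1: not needed.
eq. 2 as written: -191.8 kcal/mol
eq. 3 as written: -441.9 kcal/mol
eq. 4 reversed: +488.5 kcal/mol
delta H = (1)·(-191.8) + (1)·(-441.9) + (-1)·(-488.5) = -145.2 kcal/mol

delta H = -145.2 kcal/mol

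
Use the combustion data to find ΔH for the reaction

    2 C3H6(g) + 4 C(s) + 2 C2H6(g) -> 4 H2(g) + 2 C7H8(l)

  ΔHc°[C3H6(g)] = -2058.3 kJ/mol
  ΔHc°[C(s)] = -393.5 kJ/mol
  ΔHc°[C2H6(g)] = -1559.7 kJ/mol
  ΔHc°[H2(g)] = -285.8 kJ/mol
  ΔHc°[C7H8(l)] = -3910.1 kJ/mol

ΔH = 153.4 kJ/mol

With combustion enthalpies, reactants minus products:
= [2·(-2058.3) + 4·(-393.5) + 2·(-1559.7)] − [4·(-285.8) + 2·(-3910.1)]
= 153.4 kJ/mol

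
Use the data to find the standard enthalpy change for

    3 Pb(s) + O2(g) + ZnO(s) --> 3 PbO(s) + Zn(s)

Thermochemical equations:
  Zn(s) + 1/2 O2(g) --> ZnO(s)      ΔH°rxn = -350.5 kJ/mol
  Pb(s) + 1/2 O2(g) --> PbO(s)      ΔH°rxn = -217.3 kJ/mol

ΔH°rxn = -301.4 kJ/mol

equation 1 reversed: +350.5 kJ/mol
equation 2 × 3: (3)·(-217.3) = -651.9 kJ/mol
Since enthalpy is a state function, ΔH°rxn = (+350.5) + (-651.9) = -301.4 kJ/mol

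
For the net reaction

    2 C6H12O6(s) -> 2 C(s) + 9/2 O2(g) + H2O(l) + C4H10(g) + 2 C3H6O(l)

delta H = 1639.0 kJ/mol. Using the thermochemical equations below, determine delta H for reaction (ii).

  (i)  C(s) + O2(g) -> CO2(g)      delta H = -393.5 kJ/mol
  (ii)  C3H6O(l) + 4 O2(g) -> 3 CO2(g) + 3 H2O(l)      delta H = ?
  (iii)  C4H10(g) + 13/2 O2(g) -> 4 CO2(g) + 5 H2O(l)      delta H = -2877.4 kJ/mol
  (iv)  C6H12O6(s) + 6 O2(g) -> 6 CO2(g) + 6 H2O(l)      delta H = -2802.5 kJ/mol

(i) reversed and × 2 (C(s) must end up as a product; scale by 2 for the 2 C(s)): (-2)·(-393.5) = +787.0 kJ/mol
(ii) reversed and × 2 (C3H6O(l) must end up as a product; scale by 2 for the 2 C3H6O(l)): contributes −2·x
(iii) reversed (reverse to put C4H10(g) on the product side): +2877.4 kJ/mol
(iv) × 2 (×2 to match 2 C6H12O6(s) in the target): (2)·(-2802.5) = -5605.0 kJ/mol
+1639.0 = (+787.0) + (+2877.4) + (-5605.0) − 2·x
x = (+1639.0 − (-1940.6)) / (-2) = -1789.8 kJ/mol

delta H = -1789.8 kJ/mol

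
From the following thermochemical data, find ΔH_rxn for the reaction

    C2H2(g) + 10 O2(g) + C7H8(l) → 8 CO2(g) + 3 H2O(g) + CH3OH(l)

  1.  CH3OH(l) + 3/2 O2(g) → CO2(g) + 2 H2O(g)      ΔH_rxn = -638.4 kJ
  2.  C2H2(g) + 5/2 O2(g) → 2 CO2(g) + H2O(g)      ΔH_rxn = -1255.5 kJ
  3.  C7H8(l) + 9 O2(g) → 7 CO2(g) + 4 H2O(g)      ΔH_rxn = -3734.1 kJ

eq. 1 reversed (reverse to put CH3OH(l) on the product side): +638.4 kJ
eq. 2 as written (C2H2(g) already on the reactant side): -1255.5 kJ
eq. 3 as written (C7H8(l) already on the reactant side): -3734.1 kJ
Combining the equations, ΔH_rxn = (-1)·(-638.4) + (1)·(-1255.5) + (1)·(-3734.1) = -4351.2 kJ

ΔH_rxn = -4351.2 kJ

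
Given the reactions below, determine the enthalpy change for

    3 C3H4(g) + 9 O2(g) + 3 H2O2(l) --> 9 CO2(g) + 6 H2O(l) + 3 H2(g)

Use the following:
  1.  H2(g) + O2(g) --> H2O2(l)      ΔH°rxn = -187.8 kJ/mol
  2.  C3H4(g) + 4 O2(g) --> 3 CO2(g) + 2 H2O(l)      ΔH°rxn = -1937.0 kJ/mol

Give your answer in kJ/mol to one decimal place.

ΔH°rxn = -5247.6 kJ/mol

eq. 1 reversed and × 3 (H2O2(l) must end up as a reactant; scale by 3 for the 3 H2O2(l)): (-3)·(-187.8) = +563.4 kJ/mol
eq. 2 × 3 (×3 to match 3 C3H4(g) in the target): (3)·(-1937.0) = -5811.0 kJ/mol
Since enthalpy is a state function, ΔH°rxn = (-3)·(-187.8) + (3)·(-1937.0) = -5247.6 kJ/mol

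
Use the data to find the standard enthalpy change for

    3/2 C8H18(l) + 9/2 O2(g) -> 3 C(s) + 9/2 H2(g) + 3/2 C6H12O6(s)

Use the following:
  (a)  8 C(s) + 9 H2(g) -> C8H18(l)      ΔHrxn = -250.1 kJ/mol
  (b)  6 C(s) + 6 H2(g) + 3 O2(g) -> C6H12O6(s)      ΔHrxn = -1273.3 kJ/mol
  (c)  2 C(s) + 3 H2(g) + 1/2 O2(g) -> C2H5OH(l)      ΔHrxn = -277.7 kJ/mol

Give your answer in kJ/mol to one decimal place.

ΔHrxn = -1534.8 kJ/mol

(a) reversed and × 3/2 (C8H18(l) must end up as a reactant; scale by 3/2 for the 3/2 C8H18(l)): (-3/2)·(-250.1) = +375.15 kJ/mol
(b) × 3/2 (×3/2 to match 3/2 C6H12O6(s) in the target): (3/2)·(-1273.3) = -1909.95 kJ/mol
(c): not needed (C2H5OH(l) appears nowhere else).
ΔHrxn = (+375.15) + (-1909.95) = -1534.8 kJ/mol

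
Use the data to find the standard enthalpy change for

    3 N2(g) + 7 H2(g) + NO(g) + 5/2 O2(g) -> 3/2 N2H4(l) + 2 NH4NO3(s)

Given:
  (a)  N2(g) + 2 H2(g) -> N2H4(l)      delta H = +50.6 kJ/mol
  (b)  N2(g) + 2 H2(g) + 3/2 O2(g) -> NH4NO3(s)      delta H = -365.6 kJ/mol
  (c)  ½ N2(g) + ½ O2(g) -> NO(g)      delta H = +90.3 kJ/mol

(a) × 3/2 (×3/2 to match 3/2 N2H4(l) in the target): (3/2)·(+50.6) = +75.9 kJ/mol
(b) × 2 (×2 to match 2 NH4NO3(s) in the target): (2)·(-365.6) = -731.2 kJ/mol
(c) reversed (reverse to put NO(g) on the reactant side): -90.3 kJ/mol
Since enthalpy is a state function, delta H = (+75.9) + (-731.2) + (-90.3) = -745.6 kJ/mol

delta H = -745.6 kJ/mol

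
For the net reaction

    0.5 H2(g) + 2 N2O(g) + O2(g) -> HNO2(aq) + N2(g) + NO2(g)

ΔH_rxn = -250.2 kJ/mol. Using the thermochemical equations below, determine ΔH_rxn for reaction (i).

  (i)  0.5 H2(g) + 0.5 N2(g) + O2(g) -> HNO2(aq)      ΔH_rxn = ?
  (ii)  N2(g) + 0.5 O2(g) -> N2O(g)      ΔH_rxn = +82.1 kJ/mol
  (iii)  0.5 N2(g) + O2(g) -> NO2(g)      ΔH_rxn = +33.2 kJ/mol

ΔH_rxn = -119.2 kJ/mol

(i) as written: contributes x
(ii) reversed and × 2: (-2)·(+82.1) = -164.2 kJ/mol
(iii) as written: +33.2 kJ/mol
-250.2 = (-164.2) + (+33.2) + x
x = (-250.2 − (-131.0)) / (1) = -119.2 kJ/mol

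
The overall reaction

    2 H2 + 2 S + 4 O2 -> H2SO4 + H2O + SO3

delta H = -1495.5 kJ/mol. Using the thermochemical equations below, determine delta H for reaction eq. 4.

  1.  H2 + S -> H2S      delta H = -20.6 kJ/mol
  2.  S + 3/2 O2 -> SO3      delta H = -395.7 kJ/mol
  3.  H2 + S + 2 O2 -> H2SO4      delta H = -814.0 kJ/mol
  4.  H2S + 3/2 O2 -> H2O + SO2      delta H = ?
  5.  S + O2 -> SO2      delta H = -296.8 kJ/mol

delta H = -562.0 kJ/mol

eq. 1 as written: -20.6 kJ/mol
eq. 2 as written: -395.7 kJ/mol
eq. 3 as written: -814.0 kJ/mol
eq. 4 as written: contributes x
eq. 5 reversed: +296.8 kJ/mol
-1495.5 = (-20.6) + (-395.7) + (-814.0) + (+296.8) + x
x = (-1495.5 − (-933.5)) / (1) = -562.0 kJ/mol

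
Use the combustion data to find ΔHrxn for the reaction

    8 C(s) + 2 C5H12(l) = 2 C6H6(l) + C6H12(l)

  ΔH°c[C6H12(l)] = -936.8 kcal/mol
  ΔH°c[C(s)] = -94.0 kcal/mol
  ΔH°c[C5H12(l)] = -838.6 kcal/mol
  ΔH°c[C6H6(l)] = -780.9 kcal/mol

ΔHrxn = 69.4 kcal/mol

Using ΔH = Σ nΔHc°(reactants) − Σ nΔHc°(products):
= [8·(-94.0) + 2·(-838.6)] − [2·(-780.9) + 1·(-936.8)]
= 69.4 kcal/mol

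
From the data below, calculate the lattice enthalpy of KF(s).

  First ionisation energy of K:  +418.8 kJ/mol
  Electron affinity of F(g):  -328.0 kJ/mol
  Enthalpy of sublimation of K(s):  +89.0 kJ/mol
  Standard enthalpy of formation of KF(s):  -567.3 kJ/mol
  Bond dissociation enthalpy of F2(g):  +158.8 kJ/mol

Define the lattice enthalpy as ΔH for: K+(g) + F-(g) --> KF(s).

ΔHf° = 1·ΔHsub + 1·(ΣIE) + 1/2·D(F2) + 1·EA + U
-567.3 = 1·(+89.0) + 1·(+418.8) + 1/2·(+158.8) + 1·(-328.0) + U
U = -567.3 − (+259.2) = -826.5 kJ/mol

U = -826.5 kJ/mol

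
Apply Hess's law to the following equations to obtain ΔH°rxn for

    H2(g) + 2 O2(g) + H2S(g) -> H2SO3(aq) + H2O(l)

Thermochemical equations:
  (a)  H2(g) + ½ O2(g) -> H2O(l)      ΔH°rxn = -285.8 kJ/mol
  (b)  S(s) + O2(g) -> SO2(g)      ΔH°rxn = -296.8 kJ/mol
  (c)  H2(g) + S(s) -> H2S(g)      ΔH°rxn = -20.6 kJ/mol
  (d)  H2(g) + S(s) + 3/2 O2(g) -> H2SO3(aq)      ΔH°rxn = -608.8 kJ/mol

ΔH°rxn = -874.0 kJ/mol

(a) as written: -285.8 kJ/mol
(b): not needed.
(c) reversed: +20.6 kJ/mol
(d) as written: -608.8 kJ/mol
Summing the manipulated equations, ΔH°rxn = (-285.8) + (+20.6) + (-608.8) = -874.0 kJ/mol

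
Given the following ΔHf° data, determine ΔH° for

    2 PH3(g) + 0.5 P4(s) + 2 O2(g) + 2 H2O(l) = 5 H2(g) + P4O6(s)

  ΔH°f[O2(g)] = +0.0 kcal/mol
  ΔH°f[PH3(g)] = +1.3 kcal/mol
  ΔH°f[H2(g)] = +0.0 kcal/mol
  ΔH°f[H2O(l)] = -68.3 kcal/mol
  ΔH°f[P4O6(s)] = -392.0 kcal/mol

ΔH° = -258.0 kcal/mol

ΔH°rxn = Σ nΔHf°(products) − Σ nΔHf°(reactants).
Products: 5·(+0.0) + 1·(-392.0) = -392.0
Reactants: 2·(+1.3) + 1/2·(+0.0) + 2·(+0.0) + 2·(-68.3) = -134.0
ΔH° = (-392.0) − (-134.0) = -258.0 kcal/mol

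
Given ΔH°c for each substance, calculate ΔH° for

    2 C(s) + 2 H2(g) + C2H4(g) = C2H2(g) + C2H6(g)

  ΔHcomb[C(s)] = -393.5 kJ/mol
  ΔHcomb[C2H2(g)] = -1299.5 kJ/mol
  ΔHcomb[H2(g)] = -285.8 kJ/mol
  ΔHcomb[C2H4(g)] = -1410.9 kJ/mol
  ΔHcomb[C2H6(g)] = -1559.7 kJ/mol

ΔH° = 89.7 kJ/mol

With combustion enthalpies, reactants minus products:
= [2·(-393.5) + 2·(-285.8) + 1·(-1410.9)] − [1·(-1299.5) + 1·(-1559.7)]
= 89.7 kJ/mol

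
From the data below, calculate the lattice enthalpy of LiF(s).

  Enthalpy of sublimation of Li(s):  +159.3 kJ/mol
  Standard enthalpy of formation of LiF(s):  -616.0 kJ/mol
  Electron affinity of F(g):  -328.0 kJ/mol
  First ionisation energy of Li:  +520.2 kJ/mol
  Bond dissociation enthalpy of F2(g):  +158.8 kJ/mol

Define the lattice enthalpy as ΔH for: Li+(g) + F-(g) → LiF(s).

U = -1046.9 kJ/mol

ΔHf° = 1·ΔHsub + 1·(ΣIE) + 1/2·D(F2) + 1·EA + U
-616.0 = 1·(+159.3) + 1·(+520.2) + 1/2·(+158.8) + 1·(-328.0) + U
U = -616.0 − (+430.9) = -1046.9 kJ/mol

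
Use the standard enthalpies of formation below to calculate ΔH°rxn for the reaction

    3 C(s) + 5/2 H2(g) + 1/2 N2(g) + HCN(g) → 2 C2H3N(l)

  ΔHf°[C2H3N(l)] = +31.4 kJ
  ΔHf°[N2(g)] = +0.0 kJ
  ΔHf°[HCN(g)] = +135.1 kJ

ΔH°rxn = -72.3 kJ

Products: 2·(+31.4) = +62.8
Reactants: 3·(+0.0) + 5/2·(+0.0) + 1/2·(+0.0) + 1·(+135.1) = +135.1
ΔH°rxn = (+62.8) − (+135.1) = -72.3 kJ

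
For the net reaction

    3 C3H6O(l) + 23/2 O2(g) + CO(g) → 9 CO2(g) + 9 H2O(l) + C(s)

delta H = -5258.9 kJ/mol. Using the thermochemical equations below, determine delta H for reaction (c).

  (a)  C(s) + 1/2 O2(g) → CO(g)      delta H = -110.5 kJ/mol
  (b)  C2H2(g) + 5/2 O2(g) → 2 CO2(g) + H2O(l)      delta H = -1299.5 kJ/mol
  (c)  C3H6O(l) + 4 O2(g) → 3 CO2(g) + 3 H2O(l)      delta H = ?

delta H = -1789.8 kJ/mol

(a) reversed: +110.5 kJ/mol
(b): not needed.
(c) × 3: contributes 3·x
-5258.9 = (+110.5) + 3·x
x = (-5258.9 − (+110.5)) / (3) = -1789.8 kJ/mol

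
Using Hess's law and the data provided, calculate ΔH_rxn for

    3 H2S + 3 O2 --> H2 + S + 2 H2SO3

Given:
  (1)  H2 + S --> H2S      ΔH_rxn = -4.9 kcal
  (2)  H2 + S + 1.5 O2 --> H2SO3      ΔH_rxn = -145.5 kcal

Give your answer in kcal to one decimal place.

ΔH_rxn = -276.3 kcal

(1) reversed and × 3 (H2S must end up as a reactant; scale by 3 for the 3 H2S): (-3)·(-4.9) = +14.7 kcal
(2) × 2 (scale by 2 for the 2 H2SO3): (2)·(-145.5) = -291.0 kcal
Combining the equations, ΔH_rxn = (+14.7) + (-291.0) = -276.3 kcal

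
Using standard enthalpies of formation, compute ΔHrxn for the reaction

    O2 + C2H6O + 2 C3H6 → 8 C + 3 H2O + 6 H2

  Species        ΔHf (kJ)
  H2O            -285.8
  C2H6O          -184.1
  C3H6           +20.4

ΔH°rxn = Σ nΔHf°(products) − Σ nΔHf°(reactants).
Products: 8·(+0.0) + 3·(-285.8) + 6·(+0.0) = -857.4
Reactants: 1·(+0.0) + 1·(-184.1) + 2·(+20.4) = -143.3
ΔHrxn = (-857.4) − (-143.3) = -714.1 kJ

ΔHrxn = -714.1 kJ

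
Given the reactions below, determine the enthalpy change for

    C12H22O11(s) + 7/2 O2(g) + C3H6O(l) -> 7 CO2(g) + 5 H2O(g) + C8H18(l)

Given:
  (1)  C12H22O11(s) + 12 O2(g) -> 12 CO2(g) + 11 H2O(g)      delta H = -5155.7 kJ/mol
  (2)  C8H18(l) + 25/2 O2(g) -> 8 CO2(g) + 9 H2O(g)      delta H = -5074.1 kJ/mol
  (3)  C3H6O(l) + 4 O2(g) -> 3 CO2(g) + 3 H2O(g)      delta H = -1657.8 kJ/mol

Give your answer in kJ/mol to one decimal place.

delta H = -1739.4 kJ/mol

(1) as written (C12H22O11(s) already on the reactant side): -5155.7 kJ/mol
(2) reversed (reverse to put C8H18(l) on the product side): +5074.1 kJ/mol
(3) as written (C3H6O(l) already on the reactant side): -1657.8 kJ/mol
Combining the equations, delta H = (-5155.7) + (+5074.1) + (-1657.8) = -1739.4 kJ/mol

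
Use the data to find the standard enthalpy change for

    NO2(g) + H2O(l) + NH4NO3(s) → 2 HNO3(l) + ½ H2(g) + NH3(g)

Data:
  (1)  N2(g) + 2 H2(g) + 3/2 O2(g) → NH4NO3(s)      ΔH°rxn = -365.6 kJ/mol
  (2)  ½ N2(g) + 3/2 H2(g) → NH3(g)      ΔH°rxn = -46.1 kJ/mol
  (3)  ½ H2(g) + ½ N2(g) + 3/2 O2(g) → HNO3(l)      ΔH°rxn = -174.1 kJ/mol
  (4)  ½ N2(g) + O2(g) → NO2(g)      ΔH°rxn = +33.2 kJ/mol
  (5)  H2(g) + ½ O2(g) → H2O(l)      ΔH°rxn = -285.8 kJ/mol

(1) reversed (NH4NO3(s) must end up as a reactant): +365.6 kJ/mol
(2) as written (NH3(g) already on the product side): -46.1 kJ/mol
(3) × 2 (scale by 2 for the 2 HNO3(l)): (2)·(-174.1) = -348.2 kJ/mol
(4) reversed (reverse to put NO2(g) on the reactant side): -33.2 kJ/mol
(5) reversed (H2O(l) must end up as a reactant): +285.8 kJ/mol
ΔH°rxn = (+365.6) + (-46.1) + (-348.2) + (-33.2) + (+285.8) = 223.9 kJ/mol

ΔH°rxn = 223.9 kJ/mol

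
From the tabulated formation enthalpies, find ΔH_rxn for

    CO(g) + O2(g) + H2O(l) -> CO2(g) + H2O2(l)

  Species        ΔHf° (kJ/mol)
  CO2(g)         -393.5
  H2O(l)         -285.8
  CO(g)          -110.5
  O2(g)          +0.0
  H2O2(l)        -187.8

ΔH_rxn = -185.0 kJ/mol

ΔH°rxn = Σ nΔHf°(products) − Σ nΔHf°(reactants).
Products: 1·(-393.5) + 1·(-187.8) = -581.3
Reactants: 1·(-110.5) + 1·(+0.0) + 1·(-285.8) = -396.3
ΔH_rxn = (-581.3) − (-396.3) = -185.0 kJ/mol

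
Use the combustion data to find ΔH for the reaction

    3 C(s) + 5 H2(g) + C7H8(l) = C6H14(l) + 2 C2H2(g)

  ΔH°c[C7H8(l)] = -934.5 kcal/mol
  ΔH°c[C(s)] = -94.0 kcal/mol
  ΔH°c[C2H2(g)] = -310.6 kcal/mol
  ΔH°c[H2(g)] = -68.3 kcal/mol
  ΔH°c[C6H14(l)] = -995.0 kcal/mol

With combustion enthalpies, reactants minus products:
= [3·(-94.0) + 5·(-68.3) + 1·(-934.5)] − [1·(-995.0) + 2·(-310.6)]
= 58.2 kcal/mol

ΔH = 58.2 kcal/mol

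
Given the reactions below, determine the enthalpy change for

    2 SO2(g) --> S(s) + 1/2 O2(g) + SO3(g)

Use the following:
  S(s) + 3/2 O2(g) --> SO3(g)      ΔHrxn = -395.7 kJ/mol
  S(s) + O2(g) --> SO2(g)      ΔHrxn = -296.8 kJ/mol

ΔHrxn = 197.9 kJ/mol

equation 1 as written (SO3(g) already on the product side): -395.7 kJ/mol
equation 2 reversed and × 2 (reverse to put SO2(g) on the reactant side; scale by 2 for the 2 SO2(g)): (-2)·(-296.8) = +593.6 kJ/mol
Summing the manipulated equations, ΔHrxn = (1)·(-395.7) + (-2)·(-296.8) = 197.9 kJ/mol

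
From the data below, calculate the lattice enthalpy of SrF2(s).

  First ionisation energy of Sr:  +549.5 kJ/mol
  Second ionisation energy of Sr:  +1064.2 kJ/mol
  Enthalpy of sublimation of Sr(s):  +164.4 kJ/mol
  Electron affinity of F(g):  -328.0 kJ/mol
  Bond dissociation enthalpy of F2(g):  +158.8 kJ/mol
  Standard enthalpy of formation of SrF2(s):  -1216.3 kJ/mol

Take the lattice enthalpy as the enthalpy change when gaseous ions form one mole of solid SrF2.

ΔHf° = 1·ΔHsub + 1·(ΣIE) + 1·D(F2) + 2·EA + U
-1216.3 = 1·(+164.4) + 1·(+1613.7) + 1·(+158.8) + 2·(-328.0) + U
U = -1216.3 − (+1280.9) = -2497.2 kJ/mol

U = -2497.2 kJ/mol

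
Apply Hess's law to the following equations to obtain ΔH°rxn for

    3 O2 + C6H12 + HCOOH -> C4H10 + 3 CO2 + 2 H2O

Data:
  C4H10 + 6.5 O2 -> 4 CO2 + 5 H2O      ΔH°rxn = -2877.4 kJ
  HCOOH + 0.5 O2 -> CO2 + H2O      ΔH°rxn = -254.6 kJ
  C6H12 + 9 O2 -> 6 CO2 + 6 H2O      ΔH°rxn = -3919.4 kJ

equation 1 reversed (C4H10 must end up as a product): +2877.4 kJ
equation 2 as written (HCOOH already on the reactant side): -254.6 kJ
equation 3 as written (C6H12 already on the reactant side): -3919.4 kJ
Since enthalpy is a state function, ΔH°rxn = (-1)·(-2877.4) + (1)·(-254.6) + (1)·(-3919.4) = -1296.6 kJ

ΔH°rxn = -1296.6 kJ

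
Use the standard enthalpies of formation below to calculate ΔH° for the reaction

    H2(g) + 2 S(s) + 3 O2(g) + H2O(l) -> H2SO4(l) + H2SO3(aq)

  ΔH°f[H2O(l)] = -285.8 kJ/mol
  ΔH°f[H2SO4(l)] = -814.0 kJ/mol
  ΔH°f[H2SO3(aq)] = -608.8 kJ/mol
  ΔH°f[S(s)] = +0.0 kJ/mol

ΔH° = -1137.0 kJ/mol

Products: 1·(-814.0) + 1·(-608.8) = -1422.8
Reactants: 1·(+0.0) + 2·(+0.0) + 3·(+0.0) + 1·(-285.8) = -285.8
ΔH° = (-1422.8) − (-285.8) = -1137.0 kJ/mol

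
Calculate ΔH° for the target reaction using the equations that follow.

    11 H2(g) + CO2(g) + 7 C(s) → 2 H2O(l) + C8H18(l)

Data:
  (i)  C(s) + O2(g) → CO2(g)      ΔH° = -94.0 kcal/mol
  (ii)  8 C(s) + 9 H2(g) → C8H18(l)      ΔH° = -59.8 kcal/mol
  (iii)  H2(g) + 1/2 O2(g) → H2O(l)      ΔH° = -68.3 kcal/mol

ΔH° = -102.4 kcal/mol

(i) reversed: +94.0 kcal/mol
(ii) as written: -59.8 kcal/mol
(iii) × 2: (2)·(-68.3) = -136.6 kcal/mol
By Hess's law, ΔH° = (+94.0) + (-59.8) + (-136.6) = -102.4 kcal/mol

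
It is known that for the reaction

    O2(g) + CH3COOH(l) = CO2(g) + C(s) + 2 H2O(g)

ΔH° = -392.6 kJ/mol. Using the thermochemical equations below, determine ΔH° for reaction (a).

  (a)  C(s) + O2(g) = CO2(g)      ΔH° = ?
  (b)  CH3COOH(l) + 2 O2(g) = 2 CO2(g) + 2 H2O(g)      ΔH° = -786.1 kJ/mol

(a) reversed (C(s) must end up as a product): contributes −x
(b) as written (CH3COOH(l) already on the reactant side): -786.1 kJ/mol
-392.6 = (-786.1) − x
x = (-392.6 − (-786.1)) / (-1) = -393.5 kJ/mol

ΔH° = -393.5 kJ/mol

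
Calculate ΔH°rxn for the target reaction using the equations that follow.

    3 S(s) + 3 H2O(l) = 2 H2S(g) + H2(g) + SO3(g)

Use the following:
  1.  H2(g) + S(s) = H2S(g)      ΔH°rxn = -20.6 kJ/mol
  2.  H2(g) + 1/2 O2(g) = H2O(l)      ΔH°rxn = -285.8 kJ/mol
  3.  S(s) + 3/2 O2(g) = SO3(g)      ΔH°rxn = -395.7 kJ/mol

ΔH°rxn = 420.5 kJ/mol

eq. 1 × 2: (2)·(-20.6) = -41.2 kJ/mol
eq. 2 reversed and × 3: (-3)·(-285.8) = +857.4 kJ/mol
eq. 3 as written: -395.7 kJ/mol
Combining the equations, ΔH°rxn = (2)·(-20.6) + (-3)·(-285.8) + (1)·(-395.7) = 420.5 kJ/mol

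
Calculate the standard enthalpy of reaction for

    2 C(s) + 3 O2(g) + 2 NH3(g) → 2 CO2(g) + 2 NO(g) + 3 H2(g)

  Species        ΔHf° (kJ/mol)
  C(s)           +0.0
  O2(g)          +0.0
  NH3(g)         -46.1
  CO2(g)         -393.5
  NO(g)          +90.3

ΔH°rxn = Σ nΔHf°(products) − Σ nΔHf°(reactants).
Products: 2·(-393.5) + 2·(+90.3) + 3·(+0.0) = -606.4
Reactants: 2·(+0.0) + 3·(+0.0) + 2·(-46.1) = -92.2
ΔH° = (-606.4) − (-92.2) = -514.2 kJ/mol

ΔH° = -514.2 kJ/mol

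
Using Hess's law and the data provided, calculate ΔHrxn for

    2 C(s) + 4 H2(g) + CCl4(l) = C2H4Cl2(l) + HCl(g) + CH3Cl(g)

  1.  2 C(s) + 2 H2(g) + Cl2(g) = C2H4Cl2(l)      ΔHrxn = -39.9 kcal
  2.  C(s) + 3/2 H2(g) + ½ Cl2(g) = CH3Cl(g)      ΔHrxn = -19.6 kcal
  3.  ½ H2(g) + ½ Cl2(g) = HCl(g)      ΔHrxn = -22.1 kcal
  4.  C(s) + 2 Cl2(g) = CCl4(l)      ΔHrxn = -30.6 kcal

eq. 1 as written (C2H4Cl2(l) already on the product side): -39.9 kcal
eq. 2 as written (CH3Cl(g) already on the product side): -19.6 kcal
eq. 3 as written (HCl(g) already on the product side): -22.1 kcal
eq. 4 reversed (reverse to put CCl4(l) on the reactant side): +30.6 kcal
ΔHrxn = (-39.9) + (-19.6) + (-22.1) + (+30.6) = -51.0 kcal

ΔHrxn = -51.0 kcal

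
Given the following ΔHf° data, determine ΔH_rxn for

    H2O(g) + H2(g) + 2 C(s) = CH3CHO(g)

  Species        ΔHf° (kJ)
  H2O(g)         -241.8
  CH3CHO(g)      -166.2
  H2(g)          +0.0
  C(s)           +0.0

ΔH_rxn = 75.6 kJ

ΔH°rxn = Σ nΔHf°(products) − Σ nΔHf°(reactants).
Products: 1·(-166.2) = -166.2
Reactants: 1·(-241.8) + 1·(+0.0) + 2·(+0.0) = -241.8
ΔH_rxn = (-166.2) − (-241.8) = 75.6 kJ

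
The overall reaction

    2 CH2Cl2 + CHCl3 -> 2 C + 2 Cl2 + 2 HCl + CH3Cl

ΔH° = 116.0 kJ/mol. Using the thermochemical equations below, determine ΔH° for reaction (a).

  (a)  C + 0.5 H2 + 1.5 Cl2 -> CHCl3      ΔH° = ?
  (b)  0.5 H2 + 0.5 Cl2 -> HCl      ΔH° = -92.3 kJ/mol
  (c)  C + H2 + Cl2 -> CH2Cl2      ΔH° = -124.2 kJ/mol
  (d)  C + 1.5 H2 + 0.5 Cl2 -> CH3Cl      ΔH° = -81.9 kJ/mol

ΔH° = -134.1 kJ/mol

(a) reversed (reverse to put CHCl3 on the reactant side): contributes −x
(b) × 2 (scale by 2 for the 2 HCl): (2)·(-92.3) = -184.6 kJ/mol
(c) reversed and × 2 (reverse to put CH2Cl2 on the reactant side; ×2 to match 2 CH2Cl2 in the target): (-2)·(-124.2) = +248.4 kJ/mol
(d) as written (CH3Cl already on the product side): -81.9 kJ/mol
+116.0 = (-184.6) + (+248.4) + (-81.9) − x
x = (+116.0 − (-18.1)) / (-1) = -134.1 kJ/mol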